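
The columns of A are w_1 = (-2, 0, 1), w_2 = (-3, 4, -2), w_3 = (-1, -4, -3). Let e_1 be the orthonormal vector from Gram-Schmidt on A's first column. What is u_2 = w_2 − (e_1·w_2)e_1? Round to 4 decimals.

e_1 = w_1/‖w_1‖ = (-2, 0, 1)/2.2361 = (-0.8944, 0.0000, 0.4472).
r_{12} = e_1·w_2 = 1.7889.
u_2 = w_2 − 1.7889·e_1 = (-1.4000, 4.0000, -2.8000).

u_2 = (-1.4000, 4.0000, -2.8000)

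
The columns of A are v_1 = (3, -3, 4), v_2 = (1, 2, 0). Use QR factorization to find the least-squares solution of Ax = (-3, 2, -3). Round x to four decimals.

v_1 = (3, -3, 4); ‖v_1‖ = 5.8310, so q_1 = (0.5145, -0.5145, 0.6860).
q_1·v_2 = 0.5145·1 + (-0.5145)·2 + 0.6860·0 = -0.5145.
u_2 = v_2 + 0.5145·q_1 = (1.2647, 1.7353, 0.3529).
‖u_2‖ = 2.1761, so q_2 = (0.5812, 0.7974, 0.1622).
Qᵀb = (-4.6305, -0.6353).
Back-substitute: x_2 = -0.6353/2.1761 = -0.2919.
x_1 = (-4.6305 + 0.5145·(-0.2919))/5.8310 = -0.8199.

x = (-0.8199, -0.2919)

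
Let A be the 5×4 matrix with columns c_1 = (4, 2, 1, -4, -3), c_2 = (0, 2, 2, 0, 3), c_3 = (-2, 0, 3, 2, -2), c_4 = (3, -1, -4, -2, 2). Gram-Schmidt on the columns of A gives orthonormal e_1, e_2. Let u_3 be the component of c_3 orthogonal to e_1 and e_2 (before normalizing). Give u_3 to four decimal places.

u_3 = (-1.3842, 0.3622, 3.2083, 1.3842, -2.3803)

c_1 = (4, 2, 1, -4, -3); ‖c_1‖ = 6.7823, so e_1 = (0.5898, 0.2949, 0.1474, -0.5898, -0.4423).
e_1·c_2 = 0.5898·0 + 0.2949·2 + 0.1474·2 + (-0.5898)·0 + (-0.4423)·3 = -0.4423.
u_2 = c_2 + 0.4423·e_1 = (0.2609, 2.1304, 2.0652, -0.2609, 2.8043).
‖u_2‖ = 4.0993, so e_2 = (0.0636, 0.5197, 0.5038, -0.0636, 0.6841).
e_1·c_3 = 0.5898·(-2) + 0.2949·0 + 0.1474·3 + (-0.5898)·2 + (-0.4423)·(-2) = -1.0321; e_2·c_3 = 0.0636·(-2) + 0.5197·0 + 0.5038·3 + (-0.0636)·2 + 0.6841·(-2) = -0.1114.
u_3 = c_3 + 1.0321·e_1 + 0.1114·e_2 = (-1.3842, 0.3622, 3.2083, 1.3842, -2.3803).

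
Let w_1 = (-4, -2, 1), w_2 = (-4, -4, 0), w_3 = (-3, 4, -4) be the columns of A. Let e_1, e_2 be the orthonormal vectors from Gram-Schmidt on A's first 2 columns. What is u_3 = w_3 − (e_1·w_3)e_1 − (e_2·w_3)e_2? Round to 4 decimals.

e_1 = w_1/‖w_1‖ = (-4, -2, 1)/4.5826 = (-0.8729, -0.4364, 0.2182).
r_{12} = e_1·w_2 = 5.2372.
u_2 = w_2 − 5.2372·e_1 = (0.5714, -1.7143, -1.1429).
‖u_2‖ = 2.1381, so e_2 = (0.2673, -0.8018, -0.5345).
r_{13} = e_1·w_3 = 0.0000; r_{23} = e_2·w_3 = -1.8708.
u_3 = w_3 − 0.0000·e_1 + 1.8708·e_2 = (-2.5000, 2.5000, -5.0000).

u_3 = (-2.5000, 2.5000, -5.0000)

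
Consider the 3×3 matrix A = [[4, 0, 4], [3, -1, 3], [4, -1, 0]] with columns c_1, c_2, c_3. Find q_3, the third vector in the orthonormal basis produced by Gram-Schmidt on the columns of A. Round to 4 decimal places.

c_1 = (4, 3, 4); ‖c_1‖ = 6.4031, so q_1 = (0.6247, 0.4685, 0.6247).
q_1·c_2 = 0.6247·0 + 0.4685·(-1) + 0.6247·(-1) = -1.0932.
u_2 = c_2 + 1.0932·q_1 = (0.6829, -0.4878, -0.3171).
‖u_2‖ = 0.8971, so q_2 = (0.7612, -0.5437, -0.3534).
q_1·c_3 = 0.6247·4 + 0.4685·3 + 0.6247·0 = 3.9043; q_2·c_3 = 0.7612·4 + (-0.5437)·3 + (-0.3534)·0 = 1.4137.
u_3 = c_3 − 3.9043·q_1 − 1.4137·q_2 = (0.4848, 1.9394, -1.9394).
‖u_3‖ = 2.7852, so q_3 = (0.1741, 0.6963, -0.6963).

q_3 = (0.1741, 0.6963, -0.6963)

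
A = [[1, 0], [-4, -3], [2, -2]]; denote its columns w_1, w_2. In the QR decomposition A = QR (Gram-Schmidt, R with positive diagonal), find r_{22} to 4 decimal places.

q_1 = w_1/‖w_1‖ = (1, -4, 2)/4.5826 = (0.2182, -0.8729, 0.4364).
r_{12} = q_1·w_2 = 1.7457.
u_2 = w_2 − 1.7457·q_1 = (-0.3810, -1.4762, -2.7619).
r_{22} = ‖u_2‖ = 3.1547.

r_{22} = 3.1547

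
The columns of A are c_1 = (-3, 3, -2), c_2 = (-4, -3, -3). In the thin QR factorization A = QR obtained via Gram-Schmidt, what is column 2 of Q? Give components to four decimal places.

c_1 = (-3, 3, -2); ‖c_1‖ = 4.6904, so q_1 = (-0.6396, 0.6396, -0.4264).
q_1·c_2 = (-0.6396)·(-4) + 0.6396·(-3) + (-0.4264)·(-3) = 1.9188.
u_2 = c_2 − 1.9188·q_1 = (-2.7727, -4.2273, -2.1818).
‖u_2‖ = 5.5062, so q_2 = (-0.5036, -0.7677, -0.3962).

q_2 = (-0.5036, -0.7677, -0.3962)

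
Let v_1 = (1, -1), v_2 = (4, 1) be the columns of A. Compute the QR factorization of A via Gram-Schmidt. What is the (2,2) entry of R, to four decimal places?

r_{22} = 3.5355

v_1 = (1, -1); ‖v_1‖ = 1.4142, so q_1 = (0.7071, -0.7071).
q_1·v_2 = 0.7071·4 + (-0.7071)·1 = 2.1213.
u_2 = v_2 − 2.1213·q_1 = (2.5000, 2.5000).
r_{22} = ‖u_2‖ = 3.5355.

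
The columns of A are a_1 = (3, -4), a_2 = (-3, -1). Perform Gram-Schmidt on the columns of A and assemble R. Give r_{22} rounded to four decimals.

r_{22} = 3.0000

a_1 = (3, -4); ‖a_1‖ = 5.0000, so e_1 = (0.6000, -0.8000).
e_1·a_2 = 0.6000·(-3) + (-0.8000)·(-1) = -1.0000.
u_2 = a_2 + 1.0000·e_1 = (-2.4000, -1.8000).
r_{22} = ‖u_2‖ = 3.0000.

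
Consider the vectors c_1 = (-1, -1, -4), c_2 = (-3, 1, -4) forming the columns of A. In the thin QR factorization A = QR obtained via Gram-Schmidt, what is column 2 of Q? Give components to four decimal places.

c_1 = (-1, -1, -4); ‖c_1‖ = 4.2426, so q_1 = (-0.2357, -0.2357, -0.9428).
q_1·c_2 = (-0.2357)·(-3) + (-0.2357)·1 + (-0.9428)·(-4) = 4.2426.
u_2 = c_2 − 4.2426·q_1 = (-2.0000, 2.0000, 0.0000).
‖u_2‖ = 2.8284, so q_2 = (-0.7071, 0.7071, 0.0000).

q_2 = (-0.7071, 0.7071, 0.0000)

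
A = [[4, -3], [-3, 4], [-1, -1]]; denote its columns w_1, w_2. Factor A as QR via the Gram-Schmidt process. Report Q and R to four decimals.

w_1 = (4, -3, -1); ‖w_1‖ = 5.0990, so q_1 = (0.7845, -0.5883, -0.1961).
q_1·w_2 = 0.7845·(-3) + (-0.5883)·4 + (-0.1961)·(-1) = -4.5107.
u_2 = w_2 + 4.5107·q_1 = (0.5385, 1.3462, -1.8846).
‖u_2‖ = 2.3778, so q_2 = (0.2265, 0.5661, -0.7926).

Q = [[0.7845, 0.2265], [-0.5883, 0.5661], [-0.1961, -0.7926]], R = [[5.0990, -4.5107], [0.0000, 2.3778]]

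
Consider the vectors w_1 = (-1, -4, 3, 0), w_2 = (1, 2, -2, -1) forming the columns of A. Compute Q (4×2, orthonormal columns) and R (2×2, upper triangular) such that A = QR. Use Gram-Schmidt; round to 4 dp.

w_1 = (-1, -4, 3, 0); ‖w_1‖ = 5.0990, so q_1 = (-0.1961, -0.7845, 0.5883, 0.0000).
q_1·w_2 = (-0.1961)·1 + (-0.7845)·2 + 0.5883·(-2) + 0.0000·(-1) = -2.9417.
u_2 = w_2 + 2.9417·q_1 = (0.4231, -0.3077, -0.2692, -1.0000).
‖u_2‖ = 1.1602, so q_2 = (0.3646, -0.2652, -0.2320, -0.8619).

Q = [[-0.1961, 0.3646], [-0.7845, -0.2652], [0.5883, -0.2320], [0.0000, -0.8619]], R = [[5.0990, -2.9417], [0.0000, 1.1602]]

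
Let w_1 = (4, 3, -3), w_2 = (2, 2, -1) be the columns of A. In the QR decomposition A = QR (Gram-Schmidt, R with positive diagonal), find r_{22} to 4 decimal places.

q_1 = w_1/‖w_1‖ = (4, 3, -3)/5.8310 = (0.6860, 0.5145, -0.5145).
r_{12} = q_1·w_2 = 2.9155.
u_2 = w_2 − 2.9155·q_1 = (0.0000, 0.5000, 0.5000).
r_{22} = ‖u_2‖ = 0.7071.

r_{22} = 0.7071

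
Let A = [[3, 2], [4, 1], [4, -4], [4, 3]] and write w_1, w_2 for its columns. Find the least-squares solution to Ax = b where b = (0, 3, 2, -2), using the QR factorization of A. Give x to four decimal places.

w_1 = (3, 4, 4, 4); ‖w_1‖ = 7.5498, so e_1 = (0.3974, 0.5298, 0.5298, 0.5298).
e_1·w_2 = 0.3974·2 + 0.5298·1 + 0.5298·(-4) + 0.5298·3 = 0.7947.
u_2 = w_2 − 0.7947·e_1 = (1.6842, 0.5789, -4.4211, 2.5789).
‖u_2‖ = 5.4193, so e_2 = (0.3108, 0.1068, -0.8158, 0.4759).
Qᵀb = (1.5894, -2.2629).
Back-substitute: x_2 = -2.2629/5.4193 = -0.4176.
x_1 = (1.5894 − 0.7947·(-0.4176))/7.5498 = 0.2545.

x = (0.2545, -0.4176)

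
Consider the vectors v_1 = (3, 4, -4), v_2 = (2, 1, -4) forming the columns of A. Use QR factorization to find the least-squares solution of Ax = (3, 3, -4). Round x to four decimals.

e_1 = v_1/‖v_1‖ = (3, 4, -4)/6.4031 = (0.4685, 0.6247, -0.6247).
r_{12} = e_1·v_2 = 4.0605.
u_2 = v_2 − 4.0605·e_1 = (0.0976, -1.5366, -1.4634).
‖u_2‖ = 2.1242, so e_2 = (0.0459, -0.7234, -0.6889).
Qᵀb = (5.7784, 0.7234).
Back-substitute: x_2 = 0.7234/2.1242 = 0.3405.
x_1 = (5.7784 − 4.0605·0.3405)/6.4031 = 0.6865.

x = (0.6865, 0.3405)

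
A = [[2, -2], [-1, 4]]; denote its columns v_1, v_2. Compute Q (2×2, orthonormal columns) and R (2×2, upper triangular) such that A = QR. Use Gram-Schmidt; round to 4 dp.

Q = [[0.8944, 0.4472], [-0.4472, 0.8944]], R = [[2.2361, -3.5777], [0.0000, 2.6833]]

v_1 = (2, -1); ‖v_1‖ = 2.2361, so q_1 = (0.8944, -0.4472).
q_1·v_2 = 0.8944·(-2) + (-0.4472)·4 = -3.5777.
u_2 = v_2 + 3.5777·q_1 = (1.2000, 2.4000).
‖u_2‖ = 2.6833, so q_2 = (0.4472, 0.8944).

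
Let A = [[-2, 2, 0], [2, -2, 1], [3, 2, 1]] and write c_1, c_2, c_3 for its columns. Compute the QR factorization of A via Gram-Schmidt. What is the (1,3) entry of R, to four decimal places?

c_1 = (-2, 2, 3); ‖c_1‖ = 4.1231, so e_1 = (-0.4851, 0.4851, 0.7276).
r_{13} = e_1·c_3 = 1.2127.

r_{13} = 1.2127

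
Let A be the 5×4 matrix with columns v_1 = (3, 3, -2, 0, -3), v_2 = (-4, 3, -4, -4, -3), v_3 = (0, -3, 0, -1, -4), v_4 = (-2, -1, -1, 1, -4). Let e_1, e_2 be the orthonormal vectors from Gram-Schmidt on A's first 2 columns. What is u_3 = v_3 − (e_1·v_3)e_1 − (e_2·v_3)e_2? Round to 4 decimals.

v_1 = (3, 3, -2, 0, -3); ‖v_1‖ = 5.5678, so e_1 = (0.5388, 0.5388, -0.3592, 0.0000, -0.5388).
e_1·v_2 = 0.5388·(-4) + 0.5388·3 + (-0.3592)·(-4) + 0.0000·(-4) + (-0.5388)·(-3) = 2.5145.
u_2 = v_2 − 2.5145·e_1 = (-5.3548, 1.6452, -3.0968, -4.0000, -1.6452).
‖u_2‖ = 7.7251, so e_2 = (-0.6932, 0.2130, -0.4009, -0.5178, -0.2130).
e_1·v_3 = 0.5388·0 + 0.5388·(-3) + (-0.3592)·0 + 0.0000·(-1) + (-0.5388)·(-4) = 0.5388; e_2·v_3 = (-0.6932)·0 + 0.2130·(-3) + (-0.4009)·0 + (-0.5178)·(-1) + (-0.2130)·(-4) = 0.7308.
u_3 = v_3 − 0.5388·e_1 − 0.7308·e_2 = (0.2162, -3.4459, 0.4865, -0.6216, -3.5541).

u_3 = (0.2162, -3.4459, 0.4865, -0.6216, -3.5541)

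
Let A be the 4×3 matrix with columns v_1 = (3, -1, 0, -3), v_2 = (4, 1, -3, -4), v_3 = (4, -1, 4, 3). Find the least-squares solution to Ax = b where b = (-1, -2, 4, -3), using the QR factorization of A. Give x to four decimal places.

x = (2.3686, -1.5332, -0.4351)

v_1 = (3, -1, 0, -3); ‖v_1‖ = 4.3589, so q_1 = (0.6882, -0.2294, 0.0000, -0.6882).
q_1·v_2 = 0.6882·4 + (-0.2294)·1 + 0.0000·(-3) + (-0.6882)·(-4) = 5.2766.
u_2 = v_2 − 5.2766·q_1 = (0.3684, 2.2105, -3.0000, -0.3684).
‖u_2‖ = 3.7627, so q_2 = (0.0979, 0.5875, -0.7973, -0.0979).
q_1·v_3 = 0.6882·4 + (-0.2294)·(-1) + 0.0000·4 + (-0.6882)·3 = 0.9177; q_2·v_3 = 0.0979·4 + 0.5875·(-1) + (-0.7973)·4 + (-0.0979)·3 = -3.6788.
u_3 = v_3 − 0.9177·q_1 + 3.6788·q_2 = (3.7286, 1.3717, 1.0669, 3.2714).
‖u_3‖ = 5.2559, so q_3 = (0.7094, 0.2610, 0.2030, 0.6224).
Qᵀb = (1.8353, -4.1683, -2.2867).
Back-substitute: x_3 = -2.2867/5.2559 = -0.4351.
x_2 = (-4.1683 + 3.6788·(-0.4351))/3.7627 = -1.5332.
x_1 = (1.8353 − 5.2766·(-1.5332) − 0.9177·(-0.4351))/4.3589 = 2.3686.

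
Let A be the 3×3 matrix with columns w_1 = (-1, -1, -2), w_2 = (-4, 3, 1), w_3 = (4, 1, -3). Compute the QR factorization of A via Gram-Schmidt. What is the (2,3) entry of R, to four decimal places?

w_1 = (-1, -1, -2); ‖w_1‖ = 2.4495, so q_1 = (-0.4082, -0.4082, -0.8165).
q_1·w_2 = (-0.4082)·(-4) + (-0.4082)·3 + (-0.8165)·1 = -0.4082.
u_2 = w_2 + 0.4082·q_1 = (-4.1667, 2.8333, 0.6667).
‖u_2‖ = 5.0827, so q_2 = (-0.8198, 0.5575, 0.1312).
r_{23} = q_2·w_3 = -3.1152.

r_{23} = -3.1152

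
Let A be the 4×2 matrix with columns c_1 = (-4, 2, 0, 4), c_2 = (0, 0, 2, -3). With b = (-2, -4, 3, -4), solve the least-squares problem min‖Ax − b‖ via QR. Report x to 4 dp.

c_1 = (-4, 2, 0, 4); ‖c_1‖ = 6.0000, so q_1 = (-0.6667, 0.3333, 0.0000, 0.6667).
q_1·c_2 = (-0.6667)·0 + 0.3333·0 + 0.0000·2 + 0.6667·(-3) = -2.0000.
u_2 = c_2 + 2.0000·q_1 = (-1.3333, 0.6667, 2.0000, -1.6667).
‖u_2‖ = 3.0000, so q_2 = (-0.4444, 0.2222, 0.6667, -0.5556).
Qᵀb = (-2.6667, 4.2222).
Back-substitute: x_2 = 4.2222/3.0000 = 1.4074.
x_1 = (-2.6667 + 2.0000·1.4074)/6.0000 = 0.0247.

x = (0.0247, 1.4074)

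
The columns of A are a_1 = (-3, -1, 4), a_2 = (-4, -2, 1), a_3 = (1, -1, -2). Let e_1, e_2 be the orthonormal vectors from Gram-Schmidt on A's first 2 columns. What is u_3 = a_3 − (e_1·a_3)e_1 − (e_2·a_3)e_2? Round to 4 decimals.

e_1 = a_1/‖a_1‖ = (-3, -1, 4)/5.0990 = (-0.5883, -0.1961, 0.7845).
r_{12} = e_1·a_2 = 3.5301.
u_2 = a_2 − 3.5301·e_1 = (-1.9231, -1.3077, -1.7692).
‖u_2‖ = 2.9221, so e_2 = (-0.6581, -0.4475, -0.6055).
r_{13} = e_1·a_3 = -1.9612; r_{23} = e_2·a_3 = 1.0003.
u_3 = a_3 + 1.9612·e_1 − 1.0003·e_2 = (0.5045, -0.9369, 0.1441).

u_3 = (0.5045, -0.9369, 0.1441)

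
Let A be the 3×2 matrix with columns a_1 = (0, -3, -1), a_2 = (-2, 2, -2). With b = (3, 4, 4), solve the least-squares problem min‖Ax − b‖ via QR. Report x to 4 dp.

x = (-2.0769, -1.1923)

a_1 = (0, -3, -1); ‖a_1‖ = 3.1623, so q_1 = (0.0000, -0.9487, -0.3162).
q_1·a_2 = 0.0000·(-2) + (-0.9487)·2 + (-0.3162)·(-2) = -1.2649.
u_2 = a_2 + 1.2649·q_1 = (-2.0000, 0.8000, -2.4000).
‖u_2‖ = 3.2249, so q_2 = (-0.6202, 0.2481, -0.7442).
Qᵀb = (-5.0596, -3.8451).
Back-substitute: x_2 = -3.8451/3.2249 = -1.1923.
x_1 = (-5.0596 + 1.2649·(-1.1923))/3.1623 = -2.0769.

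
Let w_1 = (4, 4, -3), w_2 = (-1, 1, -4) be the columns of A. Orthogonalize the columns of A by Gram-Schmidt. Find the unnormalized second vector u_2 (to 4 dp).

u_2 = (-2.1707, -0.1707, -3.1220)

q_1 = w_1/‖w_1‖ = (4, 4, -3)/6.4031 = (0.6247, 0.6247, -0.4685).
r_{12} = q_1·w_2 = 1.8741.
u_2 = w_2 − 1.8741·q_1 = (-2.1707, -0.1707, -3.1220).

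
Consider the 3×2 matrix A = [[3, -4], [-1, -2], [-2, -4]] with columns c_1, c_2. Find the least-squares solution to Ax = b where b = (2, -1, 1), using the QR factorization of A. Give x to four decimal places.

c_1 = (3, -1, -2); ‖c_1‖ = 3.7417, so e_1 = (0.8018, -0.2673, -0.5345).
e_1·c_2 = 0.8018·(-4) + (-0.2673)·(-2) + (-0.5345)·(-4) = -0.5345.
u_2 = c_2 + 0.5345·e_1 = (-3.5714, -2.1429, -4.2857).
‖u_2‖ = 5.9761, so e_2 = (-0.5976, -0.3586, -0.7171).
Qᵀb = (1.3363, -1.5538).
Back-substitute: x_2 = -1.5538/5.9761 = -0.2600.
x_1 = (1.3363 + 0.5345·(-0.2600))/3.7417 = 0.3200.

x = (0.3200, -0.2600)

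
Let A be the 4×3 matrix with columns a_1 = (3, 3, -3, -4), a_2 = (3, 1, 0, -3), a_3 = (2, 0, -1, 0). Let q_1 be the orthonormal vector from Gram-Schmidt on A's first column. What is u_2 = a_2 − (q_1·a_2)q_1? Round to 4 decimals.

u_2 = (1.3256, -0.6744, 1.6744, -0.7674)

a_1 = (3, 3, -3, -4); ‖a_1‖ = 6.5574, so q_1 = (0.4575, 0.4575, -0.4575, -0.6100).
q_1·a_2 = 0.4575·3 + 0.4575·1 + (-0.4575)·0 + (-0.6100)·(-3) = 3.6600.
u_2 = a_2 − 3.6600·q_1 = (1.3256, -0.6744, 1.6744, -0.7674).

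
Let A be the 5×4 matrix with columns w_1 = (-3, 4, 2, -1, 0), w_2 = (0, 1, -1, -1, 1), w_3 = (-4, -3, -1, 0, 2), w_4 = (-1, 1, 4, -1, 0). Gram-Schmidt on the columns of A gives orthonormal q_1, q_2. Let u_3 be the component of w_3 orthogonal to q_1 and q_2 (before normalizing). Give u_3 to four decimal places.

w_1 = (-3, 4, 2, -1, 0); ‖w_1‖ = 5.4772, so q_1 = (-0.5477, 0.7303, 0.3651, -0.1826, 0.0000).
q_1·w_2 = (-0.5477)·0 + 0.7303·1 + 0.3651·(-1) + (-0.1826)·(-1) + 0.0000·1 = 0.5477.
u_2 = w_2 − 0.5477·q_1 = (0.3000, 0.6000, -1.2000, -0.9000, 1.0000).
‖u_2‖ = 1.9235, so q_2 = (0.1560, 0.3119, -0.6239, -0.4679, 0.5199).
q_1·w_3 = (-0.5477)·(-4) + 0.7303·(-3) + 0.3651·(-1) + (-0.1826)·0 + 0.0000·2 = -0.3651; q_2·w_3 = 0.1560·(-4) + 0.3119·(-3) + (-0.6239)·(-1) + (-0.4679)·0 + 0.5199·2 = 0.1040.
u_3 = w_3 + 0.3651·q_1 − 0.1040·q_2 = (-4.2162, -2.7658, -0.8018, -0.0180, 1.9459).

u_3 = (-4.2162, -2.7658, -0.8018, -0.0180, 1.9459)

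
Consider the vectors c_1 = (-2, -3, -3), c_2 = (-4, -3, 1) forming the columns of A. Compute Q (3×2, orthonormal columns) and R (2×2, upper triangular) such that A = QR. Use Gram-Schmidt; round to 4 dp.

e_1 = c_1/‖c_1‖ = (-2, -3, -3)/4.6904 = (-0.4264, -0.6396, -0.6396).
r_{12} = e_1·c_2 = 2.9848.
u_2 = c_2 − 2.9848·e_1 = (-2.7273, -1.0909, 2.9091).
‖u_2‖ = 4.1341, so e_2 = (-0.6597, -0.2639, 0.7037).

Q = [[-0.4264, -0.6597], [-0.6396, -0.2639], [-0.6396, 0.7037]], R = [[4.6904, 2.9848], [0.0000, 4.1341]]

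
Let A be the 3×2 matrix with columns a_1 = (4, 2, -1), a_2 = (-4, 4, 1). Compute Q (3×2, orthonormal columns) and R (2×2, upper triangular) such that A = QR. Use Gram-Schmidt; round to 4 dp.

Q = [[0.8729, -0.4234], [0.4364, 0.8997], [-0.2182, 0.1059]], R = [[4.5826, -1.9640], [0.0000, 5.3984]]

a_1 = (4, 2, -1); ‖a_1‖ = 4.5826, so e_1 = (0.8729, 0.4364, -0.2182).
e_1·a_2 = 0.8729·(-4) + 0.4364·4 + (-0.2182)·1 = -1.9640.
u_2 = a_2 + 1.9640·e_1 = (-2.2857, 4.8571, 0.5714).
‖u_2‖ = 5.3984, so e_2 = (-0.4234, 0.8997, 0.1059).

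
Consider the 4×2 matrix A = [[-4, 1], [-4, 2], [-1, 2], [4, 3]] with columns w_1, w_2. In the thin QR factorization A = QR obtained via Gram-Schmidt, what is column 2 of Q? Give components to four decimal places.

e_2 = (0.1977, 0.4339, 0.4628, 0.7473)

e_1 = w_1/‖w_1‖ = (-4, -4, -1, 4)/7.0000 = (-0.5714, -0.5714, -0.1429, 0.5714).
r_{12} = e_1·w_2 = -0.2857.
u_2 = w_2 + 0.2857·e_1 = (0.8367, 1.8367, 1.9592, 3.1633).
‖u_2‖ = 4.2330, so e_2 = (0.1977, 0.4339, 0.4628, 0.7473).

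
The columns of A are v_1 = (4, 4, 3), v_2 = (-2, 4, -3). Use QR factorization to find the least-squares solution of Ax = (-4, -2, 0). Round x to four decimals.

x = (-0.5859, -0.0202)

e_1 = v_1/‖v_1‖ = (4, 4, 3)/6.4031 = (0.6247, 0.6247, 0.4685).
r_{12} = e_1·v_2 = -0.1562.
u_2 = v_2 + 0.1562·e_1 = (-1.9024, 4.0976, -2.9268).
‖u_2‖ = 5.3829, so e_2 = (-0.3534, 0.7612, -0.5437).
Qᵀb = (-3.7482, -0.1087).
Back-substitute: x_2 = -0.1087/5.3829 = -0.0202.
x_1 = (-3.7482 + 0.1562·(-0.0202))/6.4031 = -0.5859.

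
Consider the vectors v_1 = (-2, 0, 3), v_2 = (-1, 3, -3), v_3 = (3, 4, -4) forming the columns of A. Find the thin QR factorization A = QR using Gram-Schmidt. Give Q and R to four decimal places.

q_1 = v_1/‖v_1‖ = (-2, 0, 3)/3.6056 = (-0.5547, 0.0000, 0.8321).
r_{12} = q_1·v_2 = -1.9415.
u_2 = v_2 + 1.9415·q_1 = (-2.0769, 3.0000, -1.3846).
‖u_2‖ = 3.9027, so q_2 = (-0.5322, 0.7687, -0.3548).
r_{13} = q_1·v_3 = -4.9923; r_{23} = q_2·v_3 = 2.8974.
u_3 = v_3 + 4.9923·q_1 − 2.8974·q_2 = (1.7727, 1.7727, 1.1818).
‖u_3‖ = 2.7716, so q_3 = (0.6396, 0.6396, 0.4264).

Q = [[-0.5547, -0.5322, 0.6396], [0.0000, 0.7687, 0.6396], [0.8321, -0.3548, 0.4264]], R = [[3.6056, -1.9415, -4.9923], [0.0000, 3.9027, 2.8974], [0.0000, 0.0000, 2.7716]]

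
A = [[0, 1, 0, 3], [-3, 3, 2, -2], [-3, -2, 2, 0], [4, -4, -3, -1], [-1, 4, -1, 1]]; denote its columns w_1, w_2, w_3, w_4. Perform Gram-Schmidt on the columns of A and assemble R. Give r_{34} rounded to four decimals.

w_1 = (0, -3, -3, 4, -1); ‖w_1‖ = 5.9161, so q_1 = (0.0000, -0.5071, -0.5071, 0.6761, -0.1690).
q_1·w_2 = 0.0000·1 + (-0.5071)·3 + (-0.5071)·(-2) + 0.6761·(-4) + (-0.1690)·4 = -3.8877.
u_2 = w_2 + 3.8877·q_1 = (1.0000, 1.0286, -3.9714, -1.3714, 3.3429).
‖u_2‖ = 5.5575, so q_2 = (0.1799, 0.1851, -0.7146, -0.2468, 0.6015).
q_1·w_3 = 0.0000·0 + (-0.5071)·2 + (-0.5071)·2 + 0.6761·(-3) + (-0.1690)·(-1) = -3.8877; q_2·w_3 = 0.1799·0 + 0.1851·2 + (-0.7146)·2 + (-0.2468)·(-3) + 0.6015·(-1) = -0.9203.
u_3 = w_3 + 3.8877·q_1 + 0.9203·q_2 = (0.1656, 0.1989, -0.6290, -0.5985, -1.1036).
‖u_3‖ = 1.4279, so q_3 = (0.1160, 0.1393, -0.4405, -0.4192, -0.7729).
r_{34} = q_3·w_4 = -0.2844.

r_{34} = -0.2844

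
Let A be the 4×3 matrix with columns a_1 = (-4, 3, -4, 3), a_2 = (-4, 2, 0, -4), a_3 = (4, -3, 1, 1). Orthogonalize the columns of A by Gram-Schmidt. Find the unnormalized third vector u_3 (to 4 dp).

a_1 = (-4, 3, -4, 3); ‖a_1‖ = 7.0711, so q_1 = (-0.5657, 0.4243, -0.5657, 0.4243).
q_1·a_2 = (-0.5657)·(-4) + 0.4243·2 + (-0.5657)·0 + 0.4243·(-4) = 1.4142.
u_2 = a_2 − 1.4142·q_1 = (-3.2000, 1.4000, 0.8000, -4.6000).
‖u_2‖ = 5.8310, so q_2 = (-0.5488, 0.2401, 0.1372, -0.7889).
q_1·a_3 = (-0.5657)·4 + 0.4243·(-3) + (-0.5657)·1 + 0.4243·1 = -3.6770; q_2·a_3 = (-0.5488)·4 + 0.2401·(-3) + 0.1372·1 + (-0.7889)·1 = -3.5672.
u_3 = a_3 + 3.6770·q_1 + 3.5672·q_2 = (-0.0376, -0.5835, -0.5906, -0.2541).

u_3 = (-0.0376, -0.5835, -0.5906, -0.2541)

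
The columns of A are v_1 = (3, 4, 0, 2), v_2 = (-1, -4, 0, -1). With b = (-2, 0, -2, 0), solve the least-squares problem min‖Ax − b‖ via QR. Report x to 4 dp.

q_1 = v_1/‖v_1‖ = (3, 4, 0, 2)/5.3852 = (0.5571, 0.7428, 0.0000, 0.3714).
r_{12} = q_1·v_2 = -3.8996.
u_2 = v_2 + 3.8996·q_1 = (1.1724, -1.1034, 0.0000, 0.4483).
‖u_2‖ = 1.6713, so q_2 = (0.7015, -0.6603, 0.0000, 0.2682).
Qᵀb = (-1.1142, -1.4030).
Back-substitute: x_2 = -1.4030/1.6713 = -0.8395.
x_1 = (-1.1142 + 3.8996·(-0.8395))/5.3852 = -0.8148.

x = (-0.8148, -0.8395)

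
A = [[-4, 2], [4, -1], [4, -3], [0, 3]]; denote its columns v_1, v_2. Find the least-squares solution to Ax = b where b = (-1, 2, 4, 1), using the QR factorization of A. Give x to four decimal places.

v_1 = (-4, 4, 4, 0); ‖v_1‖ = 6.9282, so q_1 = (-0.5774, 0.5774, 0.5774, 0.0000).
q_1·v_2 = (-0.5774)·2 + 0.5774·(-1) + 0.5774·(-3) + 0.0000·3 = -3.4641.
u_2 = v_2 + 3.4641·q_1 = (0.0000, 1.0000, -1.0000, 3.0000).
‖u_2‖ = 3.3166, so q_2 = (0.0000, 0.3015, -0.3015, 0.9045).
Qᵀb = (4.0415, 0.3015).
Back-substitute: x_2 = 0.3015/3.3166 = 0.0909.
x_1 = (4.0415 + 3.4641·0.0909)/6.9282 = 0.6288.

x = (0.6288, 0.0909)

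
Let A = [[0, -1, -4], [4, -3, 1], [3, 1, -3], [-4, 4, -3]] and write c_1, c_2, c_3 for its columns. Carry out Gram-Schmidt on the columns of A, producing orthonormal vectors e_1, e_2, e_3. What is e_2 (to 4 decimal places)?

e_1 = c_1/‖c_1‖ = (0, 4, 3, -4)/6.4031 = (0.0000, 0.6247, 0.4685, -0.6247).
r_{12} = e_1·c_2 = -3.9043.
u_2 = c_2 + 3.9043·e_1 = (-1.0000, -0.5610, 2.8293, 1.5610).
‖u_2‖ = 3.4287, so e_2 = (-0.2917, -0.1636, 0.8252, 0.4553).

e_2 = (-0.2917, -0.1636, 0.8252, 0.4553)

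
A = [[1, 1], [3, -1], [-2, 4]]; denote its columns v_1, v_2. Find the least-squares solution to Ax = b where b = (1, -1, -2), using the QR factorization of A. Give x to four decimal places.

x = (-0.1579, -0.4211)

e_1 = v_1/‖v_1‖ = (1, 3, -2)/3.7417 = (0.2673, 0.8018, -0.5345).
r_{12} = e_1·v_2 = -2.6726.
u_2 = v_2 + 2.6726·e_1 = (1.7143, 1.1429, 2.5714).
‖u_2‖ = 3.2950, so e_2 = (0.5203, 0.3468, 0.7804).
Qᵀb = (0.5345, -1.3874).
Back-substitute: x_2 = -1.3874/3.2950 = -0.4211.
x_1 = (0.5345 + 2.6726·(-0.4211))/3.7417 = -0.1579.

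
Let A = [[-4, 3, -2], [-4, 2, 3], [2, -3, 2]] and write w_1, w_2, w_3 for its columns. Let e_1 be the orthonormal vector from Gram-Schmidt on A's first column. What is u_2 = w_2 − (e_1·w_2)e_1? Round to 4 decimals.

u_2 = (0.1111, -0.8889, -1.5556)

w_1 = (-4, -4, 2); ‖w_1‖ = 6.0000, so e_1 = (-0.6667, -0.6667, 0.3333).
e_1·w_2 = (-0.6667)·3 + (-0.6667)·2 + 0.3333·(-3) = -4.3333.
u_2 = w_2 + 4.3333·e_1 = (0.1111, -0.8889, -1.5556).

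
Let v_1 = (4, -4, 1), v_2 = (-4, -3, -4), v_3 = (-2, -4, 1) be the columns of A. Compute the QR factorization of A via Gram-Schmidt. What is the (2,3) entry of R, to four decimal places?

v_1 = (4, -4, 1); ‖v_1‖ = 5.7446, so q_1 = (0.6963, -0.6963, 0.1741).
q_1·v_2 = 0.6963·(-4) + (-0.6963)·(-3) + 0.1741·(-4) = -1.3926.
u_2 = v_2 + 1.3926·q_1 = (-3.0303, -3.9697, -3.7576).
‖u_2‖ = 6.2498, so q_2 = (-0.4849, -0.6352, -0.6012).
r_{23} = q_2·v_3 = 2.9092.

r_{23} = 2.9092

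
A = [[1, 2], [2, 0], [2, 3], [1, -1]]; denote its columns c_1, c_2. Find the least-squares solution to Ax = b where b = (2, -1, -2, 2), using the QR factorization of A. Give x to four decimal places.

c_1 = (1, 2, 2, 1); ‖c_1‖ = 3.1623, so e_1 = (0.3162, 0.6325, 0.6325, 0.3162).
e_1·c_2 = 0.3162·2 + 0.6325·0 + 0.6325·3 + 0.3162·(-1) = 2.2136.
u_2 = c_2 − 2.2136·e_1 = (1.3000, -1.4000, 1.6000, -1.7000).
‖u_2‖ = 3.0166, so e_2 = (0.4309, -0.4641, 0.5304, -0.5635).
Qᵀb = (-0.6325, -0.8619).
Back-substitute: x_2 = -0.8619/3.0166 = -0.2857.
x_1 = (-0.6325 − 2.2136·(-0.2857))/3.1623 = 0.0000.

x = (0.0000, -0.2857)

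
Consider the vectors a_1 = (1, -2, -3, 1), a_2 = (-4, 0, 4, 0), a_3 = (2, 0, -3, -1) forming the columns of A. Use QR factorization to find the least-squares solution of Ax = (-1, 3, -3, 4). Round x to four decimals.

a_1 = (1, -2, -3, 1); ‖a_1‖ = 3.8730, so q_1 = (0.2582, -0.5164, -0.7746, 0.2582).
q_1·a_2 = 0.2582·(-4) + (-0.5164)·0 + (-0.7746)·4 + 0.2582·0 = -4.1312.
u_2 = a_2 + 4.1312·q_1 = (-2.9333, -2.1333, 0.8000, 1.0667).
‖u_2‖ = 3.8644, so q_2 = (-0.7591, -0.5521, 0.2070, 0.2760).
q_1·a_3 = 0.2582·2 + (-0.5164)·0 + (-0.7746)·(-3) + 0.2582·(-1) = 2.5820; q_2·a_3 = (-0.7591)·2 + (-0.5521)·0 + 0.2070·(-3) + 0.2760·(-1) = -2.4152.
u_3 = a_3 − 2.5820·q_1 + 2.4152·q_2 = (-0.5000, 0.0000, -0.5000, -1.0000).
‖u_3‖ = 1.2247, so q_3 = (-0.4082, 0.0000, -0.4082, -0.8165).
Qᵀb = (1.5492, -0.4140, -1.6330).
Back-substitute: x_3 = -1.6330/1.2247 = -1.3333.
x_2 = (-0.4140 + 2.4152·(-1.3333))/3.8644 = -0.9405.
x_1 = (1.5492 + 4.1312·(-0.9405) − 2.5820·(-1.3333))/3.8730 = 0.2857.

x = (0.2857, -0.9405, -1.3333)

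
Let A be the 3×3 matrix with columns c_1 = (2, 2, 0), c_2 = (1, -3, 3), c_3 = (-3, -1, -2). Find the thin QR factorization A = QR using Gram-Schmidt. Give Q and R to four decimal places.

c_1 = (2, 2, 0); ‖c_1‖ = 2.8284, so e_1 = (0.7071, 0.7071, 0.0000).
e_1·c_2 = 0.7071·1 + 0.7071·(-3) + 0.0000·3 = -1.4142.
u_2 = c_2 + 1.4142·e_1 = (2.0000, -2.0000, 3.0000).
‖u_2‖ = 4.1231, so e_2 = (0.4851, -0.4851, 0.7276).
e_1·c_3 = 0.7071·(-3) + 0.7071·(-1) + 0.0000·(-2) = -2.8284; e_2·c_3 = 0.4851·(-3) + (-0.4851)·(-1) + 0.7276·(-2) = -2.4254.
u_3 = c_3 + 2.8284·e_1 + 2.4254·e_2 = (0.1765, -0.1765, -0.2353).
‖u_3‖ = 0.3430, so e_3 = (0.5145, -0.5145, -0.6860).

Q = [[0.7071, 0.4851, 0.5145], [0.7071, -0.4851, -0.5145], [0.0000, 0.7276, -0.6860]], R = [[2.8284, -1.4142, -2.8284], [0.0000, 4.1231, -2.4254], [0.0000, 0.0000, 0.3430]]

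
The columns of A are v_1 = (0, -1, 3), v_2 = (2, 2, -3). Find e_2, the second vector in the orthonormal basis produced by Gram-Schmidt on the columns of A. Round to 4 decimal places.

e_1 = v_1/‖v_1‖ = (0, -1, 3)/3.1623 = (0.0000, -0.3162, 0.9487).
r_{12} = e_1·v_2 = -3.4785.
u_2 = v_2 + 3.4785·e_1 = (2.0000, 0.9000, 0.3000).
‖u_2‖ = 2.2136, so e_2 = (0.9035, 0.4066, 0.1355).

e_2 = (0.9035, 0.4066, 0.1355)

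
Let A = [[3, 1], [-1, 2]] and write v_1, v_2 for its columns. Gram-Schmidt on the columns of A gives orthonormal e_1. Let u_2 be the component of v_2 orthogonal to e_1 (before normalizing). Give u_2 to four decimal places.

u_2 = (0.7000, 2.1000)

v_1 = (3, -1); ‖v_1‖ = 3.1623, so e_1 = (0.9487, -0.3162).
e_1·v_2 = 0.9487·1 + (-0.3162)·2 = 0.3162.
u_2 = v_2 − 0.3162·e_1 = (0.7000, 2.1000).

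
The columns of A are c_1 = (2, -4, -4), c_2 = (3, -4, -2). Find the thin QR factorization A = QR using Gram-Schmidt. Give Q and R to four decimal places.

Q = [[0.3333, 0.6667], [-0.6667, -0.3333], [-0.6667, 0.6667]], R = [[6.0000, 5.0000], [0.0000, 2.0000]]

c_1 = (2, -4, -4); ‖c_1‖ = 6.0000, so e_1 = (0.3333, -0.6667, -0.6667).
e_1·c_2 = 0.3333·3 + (-0.6667)·(-4) + (-0.6667)·(-2) = 5.0000.
u_2 = c_2 − 5.0000·e_1 = (1.3333, -0.6667, 1.3333).
‖u_2‖ = 2.0000, so e_2 = (0.6667, -0.3333, 0.6667).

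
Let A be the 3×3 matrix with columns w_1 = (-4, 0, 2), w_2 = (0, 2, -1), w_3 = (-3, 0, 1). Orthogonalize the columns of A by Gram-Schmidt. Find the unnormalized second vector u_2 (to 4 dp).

u_2 = (-0.4000, 2.0000, -0.8000)

w_1 = (-4, 0, 2); ‖w_1‖ = 4.4721, so q_1 = (-0.8944, 0.0000, 0.4472).
q_1·w_2 = (-0.8944)·0 + 0.0000·2 + 0.4472·(-1) = -0.4472.
u_2 = w_2 + 0.4472·q_1 = (-0.4000, 2.0000, -0.8000).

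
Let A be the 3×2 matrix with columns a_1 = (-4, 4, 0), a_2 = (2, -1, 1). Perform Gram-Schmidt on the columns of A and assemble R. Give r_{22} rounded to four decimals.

r_{22} = 1.2247

e_1 = a_1/‖a_1‖ = (-4, 4, 0)/5.6569 = (-0.7071, 0.7071, 0.0000).
r_{12} = e_1·a_2 = -2.1213.
u_2 = a_2 + 2.1213·e_1 = (0.5000, 0.5000, 1.0000).
r_{22} = ‖u_2‖ = 1.2247.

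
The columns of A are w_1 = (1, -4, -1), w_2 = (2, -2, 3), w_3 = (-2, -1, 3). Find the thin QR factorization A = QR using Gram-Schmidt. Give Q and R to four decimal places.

Q = [[0.2357, 0.4264, -0.8733], [-0.9428, -0.1176, -0.3119], [-0.2357, 0.8969, 0.3743]], R = [[4.2426, 1.6499, -0.2357], [0.0000, 3.7786, 1.9555], [0.0000, 0.0000, 3.1813]]

e_1 = w_1/‖w_1‖ = (1, -4, -1)/4.2426 = (0.2357, -0.9428, -0.2357).
r_{12} = e_1·w_2 = 1.6499.
u_2 = w_2 − 1.6499·e_1 = (1.6111, -0.4444, 3.3889).
‖u_2‖ = 3.7786, so e_2 = (0.4264, -0.1176, 0.8969).
r_{13} = e_1·w_3 = -0.2357; r_{23} = e_2·w_3 = 1.9555.
u_3 = w_3 + 0.2357·e_1 − 1.9555·e_2 = (-2.7782, -0.9922, 1.1907).
‖u_3‖ = 3.1813, so e_3 = (-0.8733, -0.3119, 0.3743).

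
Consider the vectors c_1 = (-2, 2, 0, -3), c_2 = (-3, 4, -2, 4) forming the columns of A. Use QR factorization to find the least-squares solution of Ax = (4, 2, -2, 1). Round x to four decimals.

c_1 = (-2, 2, 0, -3); ‖c_1‖ = 4.1231, so e_1 = (-0.4851, 0.4851, 0.0000, -0.7276).
e_1·c_2 = (-0.4851)·(-3) + 0.4851·4 + 0.0000·(-2) + (-0.7276)·4 = 0.4851.
u_2 = c_2 − 0.4851·e_1 = (-2.7647, 3.7647, -2.0000, 4.3529).
‖u_2‖ = 6.6906, so e_2 = (-0.4132, 0.5627, -0.2989, 0.6506).
Qᵀb = (-1.6977, 0.7209).
Back-substitute: x_2 = 0.7209/6.6906 = 0.1078.
x_1 = (-1.6977 − 0.4851·0.1078)/4.1231 = -0.4244.

x = (-0.4244, 0.1078)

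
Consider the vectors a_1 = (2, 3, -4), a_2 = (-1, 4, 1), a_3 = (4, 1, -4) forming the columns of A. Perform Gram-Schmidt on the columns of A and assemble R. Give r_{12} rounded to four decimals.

r_{12} = 1.1142

q_1 = a_1/‖a_1‖ = (2, 3, -4)/5.3852 = (0.3714, 0.5571, -0.7428).
r_{12} = q_1·a_2 = 1.1142.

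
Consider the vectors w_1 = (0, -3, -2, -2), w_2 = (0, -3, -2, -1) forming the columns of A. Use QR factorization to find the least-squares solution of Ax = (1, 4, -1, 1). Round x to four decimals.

q_1 = w_1/‖w_1‖ = (0, -3, -2, -2)/4.1231 = (0.0000, -0.7276, -0.4851, -0.4851).
r_{12} = q_1·w_2 = 3.6380.
u_2 = w_2 − 3.6380·q_1 = (0.0000, -0.3529, -0.2353, 0.7647).
‖u_2‖ = 0.8745, so q_2 = (0.0000, -0.4036, -0.2691, 0.8745).
Qᵀb = (-2.9104, -0.4709).
Back-substitute: x_2 = -0.4709/0.8745 = -0.5385.
x_1 = (-2.9104 − 3.6380·(-0.5385))/4.1231 = -0.2308.

x = (-0.2308, -0.5385)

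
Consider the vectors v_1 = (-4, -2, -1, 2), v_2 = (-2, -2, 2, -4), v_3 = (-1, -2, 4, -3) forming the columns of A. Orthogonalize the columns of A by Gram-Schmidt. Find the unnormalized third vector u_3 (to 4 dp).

u_3 = (0.2586, -0.4310, 1.9655, 1.0690)

v_1 = (-4, -2, -1, 2); ‖v_1‖ = 5.0000, so q_1 = (-0.8000, -0.4000, -0.2000, 0.4000).
q_1·v_2 = (-0.8000)·(-2) + (-0.4000)·(-2) + (-0.2000)·2 + 0.4000·(-4) = 0.4000.
u_2 = v_2 − 0.4000·q_1 = (-1.6800, -1.8400, 2.0800, -4.1600).
‖u_2‖ = 5.2764, so q_2 = (-0.3184, -0.3487, 0.3942, -0.7884).
q_1·v_3 = (-0.8000)·(-1) + (-0.4000)·(-2) + (-0.2000)·4 + 0.4000·(-3) = -0.4000; q_2·v_3 = (-0.3184)·(-1) + (-0.3487)·(-2) + 0.3942·4 + (-0.7884)·(-3) = 4.9580.
u_3 = v_3 + 0.4000·q_1 − 4.9580·q_2 = (0.2586, -0.4310, 1.9655, 1.0690).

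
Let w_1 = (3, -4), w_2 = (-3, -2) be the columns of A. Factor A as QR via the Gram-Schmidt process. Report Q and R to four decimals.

Q = [[0.6000, -0.8000], [-0.8000, -0.6000]], R = [[5.0000, -0.2000], [0.0000, 3.6000]]

w_1 = (3, -4); ‖w_1‖ = 5.0000, so e_1 = (0.6000, -0.8000).
e_1·w_2 = 0.6000·(-3) + (-0.8000)·(-2) = -0.2000.
u_2 = w_2 + 0.2000·e_1 = (-2.8800, -2.1600).
‖u_2‖ = 3.6000, so e_2 = (-0.8000, -0.6000).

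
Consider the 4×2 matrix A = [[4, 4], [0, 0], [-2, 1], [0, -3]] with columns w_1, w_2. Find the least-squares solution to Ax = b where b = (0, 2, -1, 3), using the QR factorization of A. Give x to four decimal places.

w_1 = (4, 0, -2, 0); ‖w_1‖ = 4.4721, so q_1 = (0.8944, 0.0000, -0.4472, 0.0000).
q_1·w_2 = 0.8944·4 + 0.0000·0 + (-0.4472)·1 + 0.0000·(-3) = 3.1305.
u_2 = w_2 − 3.1305·q_1 = (1.2000, 0.0000, 2.4000, -3.0000).
‖u_2‖ = 4.0249, so q_2 = (0.2981, 0.0000, 0.5963, -0.7454).
Qᵀb = (0.4472, -2.8324).
Back-substitute: x_2 = -2.8324/4.0249 = -0.7037.
x_1 = (0.4472 − 3.1305·(-0.7037))/4.4721 = 0.5926.

x = (0.5926, -0.7037)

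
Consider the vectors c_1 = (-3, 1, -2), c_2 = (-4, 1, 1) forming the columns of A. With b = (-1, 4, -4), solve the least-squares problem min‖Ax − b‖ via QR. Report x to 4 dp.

q_1 = c_1/‖c_1‖ = (-3, 1, -2)/3.7417 = (-0.8018, 0.2673, -0.5345).
r_{12} = q_1·c_2 = 2.9399.
u_2 = c_2 − 2.9399·q_1 = (-1.6429, 0.2143, 2.5714).
‖u_2‖ = 3.0589, so q_2 = (-0.5371, 0.0701, 0.8406).
Qᵀb = (4.0089, -2.5452).
Back-substitute: x_2 = -2.5452/3.0589 = -0.8321.
x_1 = (4.0089 − 2.9399·(-0.8321))/3.7417 = 1.7252.

x = (1.7252, -0.8321)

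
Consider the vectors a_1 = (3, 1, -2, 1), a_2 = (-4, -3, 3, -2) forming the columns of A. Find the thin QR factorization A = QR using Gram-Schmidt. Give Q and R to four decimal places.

a_1 = (3, 1, -2, 1); ‖a_1‖ = 3.8730, so e_1 = (0.7746, 0.2582, -0.5164, 0.2582).
e_1·a_2 = 0.7746·(-4) + 0.2582·(-3) + (-0.5164)·3 + 0.2582·(-2) = -5.9386.
u_2 = a_2 + 5.9386·e_1 = (0.6000, -1.4667, -0.0667, -0.4667).
‖u_2‖ = 1.6533, so e_2 = (0.3629, -0.8871, -0.0403, -0.2823).

Q = [[0.7746, 0.3629], [0.2582, -0.8871], [-0.5164, -0.0403], [0.2582, -0.2823]], R = [[3.8730, -5.9386], [0.0000, 1.6533]]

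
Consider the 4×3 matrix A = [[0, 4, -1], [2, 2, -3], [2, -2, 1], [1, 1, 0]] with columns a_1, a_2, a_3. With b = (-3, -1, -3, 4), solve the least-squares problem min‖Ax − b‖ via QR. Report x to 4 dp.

x = (-0.4722, -0.1944, -0.1111)

e_1 = a_1/‖a_1‖ = (0, 2, 2, 1)/3.0000 = (0.0000, 0.6667, 0.6667, 0.3333).
r_{12} = e_1·a_2 = 0.3333.
u_2 = a_2 − 0.3333·e_1 = (4.0000, 1.7778, -2.2222, 0.8889).
‖u_2‖ = 4.9889, so e_2 = (0.8018, 0.3563, -0.4454, 0.1782).
r_{13} = e_1·a_3 = -1.3333; r_{23} = e_2·a_3 = -2.3163.
u_3 = a_3 + 1.3333·e_1 + 2.3163·e_2 = (0.8571, -1.2857, 0.8571, 0.8571).
‖u_3‖ = 1.9640, so e_3 = (0.4364, -0.6547, 0.4364, 0.4364).
Qᵀb = (-1.3333, -0.7127, -0.2182).
Back-substitute: x_3 = -0.2182/1.9640 = -0.1111.
x_2 = (-0.7127 + 2.3163·(-0.1111))/4.9889 = -0.1944.
x_1 = (-1.3333 − 0.3333·(-0.1944) + 1.3333·(-0.1111))/3.0000 = -0.4722.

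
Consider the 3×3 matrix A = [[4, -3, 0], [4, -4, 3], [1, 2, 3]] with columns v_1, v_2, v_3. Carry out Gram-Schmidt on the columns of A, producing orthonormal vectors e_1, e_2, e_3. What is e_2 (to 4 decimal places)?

v_1 = (4, 4, 1); ‖v_1‖ = 5.7446, so e_1 = (0.6963, 0.6963, 0.1741).
e_1·v_2 = 0.6963·(-3) + 0.6963·(-4) + 0.1741·2 = -4.5260.
u_2 = v_2 + 4.5260·e_1 = (0.1515, -0.8485, 2.7879).
‖u_2‖ = 2.9181, so e_2 = (0.0519, -0.2908, 0.9554).

e_2 = (0.0519, -0.2908, 0.9554)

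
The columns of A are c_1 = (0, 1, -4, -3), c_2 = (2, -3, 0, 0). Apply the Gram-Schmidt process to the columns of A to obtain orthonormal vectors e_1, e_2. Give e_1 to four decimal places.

c_1 = (0, 1, -4, -3); ‖c_1‖ = 5.0990, so e_1 = (0.0000, 0.1961, -0.7845, -0.5883).

e_1 = (0.0000, 0.1961, -0.7845, -0.5883)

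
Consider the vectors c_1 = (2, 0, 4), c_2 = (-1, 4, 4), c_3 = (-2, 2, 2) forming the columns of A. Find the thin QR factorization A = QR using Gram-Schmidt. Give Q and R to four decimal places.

c_1 = (2, 0, 4); ‖c_1‖ = 4.4721, so q_1 = (0.4472, 0.0000, 0.8944).
q_1·c_2 = 0.4472·(-1) + 0.0000·4 + 0.8944·4 = 3.1305.
u_2 = c_2 − 3.1305·q_1 = (-2.4000, 4.0000, 1.2000).
‖u_2‖ = 4.8166, so q_2 = (-0.4983, 0.8305, 0.2491).
q_1·c_3 = 0.4472·(-2) + 0.0000·2 + 0.8944·2 = 0.8944; q_2·c_3 = (-0.4983)·(-2) + 0.8305·2 + 0.2491·2 = 3.1557.
u_3 = c_3 − 0.8944·q_1 − 3.1557·q_2 = (-0.8276, -0.6207, 0.4138).
‖u_3‖ = 1.1142, so q_3 = (-0.7428, -0.5571, 0.3714).

Q = [[0.4472, -0.4983, -0.7428], [0.0000, 0.8305, -0.5571], [0.8944, 0.2491, 0.3714]], R = [[4.4721, 3.1305, 0.8944], [0.0000, 4.8166, 3.1557], [0.0000, 0.0000, 1.1142]]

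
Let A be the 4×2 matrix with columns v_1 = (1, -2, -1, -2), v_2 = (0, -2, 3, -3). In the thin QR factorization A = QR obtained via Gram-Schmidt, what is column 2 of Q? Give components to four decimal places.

e_1 = v_1/‖v_1‖ = (1, -2, -1, -2)/3.1623 = (0.3162, -0.6325, -0.3162, -0.6325).
r_{12} = e_1·v_2 = 2.2136.
u_2 = v_2 − 2.2136·e_1 = (-0.7000, -0.6000, 3.7000, -1.6000).
‖u_2‖ = 4.1352, so e_2 = (-0.1693, -0.1451, 0.8948, -0.3869).

e_2 = (-0.1693, -0.1451, 0.8948, -0.3869)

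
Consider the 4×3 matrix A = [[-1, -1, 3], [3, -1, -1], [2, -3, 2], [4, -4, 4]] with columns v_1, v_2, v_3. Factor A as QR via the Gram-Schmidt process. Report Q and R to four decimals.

q_1 = v_1/‖v_1‖ = (-1, 3, 2, 4)/5.4772 = (-0.1826, 0.5477, 0.3651, 0.7303).
r_{12} = q_1·v_2 = -4.3818.
u_2 = v_2 + 4.3818·q_1 = (-1.8000, 1.4000, -1.4000, -0.8000).
‖u_2‖ = 2.7928, so q_2 = (-0.6445, 0.5013, -0.5013, -0.2864).
r_{13} = q_1·v_3 = 2.5560; r_{23} = q_2·v_3 = -4.5831.
u_3 = v_3 − 2.5560·q_1 + 4.5831·q_2 = (0.5128, -0.1026, -1.2308, 0.8205).
‖u_3‖ = 1.5689, so q_3 = (0.3269, -0.0654, -0.7845, 0.5230).

Q = [[-0.1826, -0.6445, 0.3269], [0.5477, 0.5013, -0.0654], [0.3651, -0.5013, -0.7845], [0.7303, -0.2864, 0.5230]], R = [[5.4772, -4.3818, 2.5560], [0.0000, 2.7928, -4.5831], [0.0000, 0.0000, 1.5689]]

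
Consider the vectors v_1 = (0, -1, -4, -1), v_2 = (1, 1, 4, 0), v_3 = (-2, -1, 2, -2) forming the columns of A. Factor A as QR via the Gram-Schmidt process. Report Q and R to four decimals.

Q = [[0.0000, 0.7171, -0.6299], [-0.2357, 0.0398, -0.3780], [-0.9428, 0.1594, 0.2520], [-0.2357, -0.6773, -0.6299]], R = [[4.2426, -4.0069, -1.1785], [0.0000, 1.3944, 0.1992], [0.0000, 0.0000, 3.4017]]

v_1 = (0, -1, -4, -1); ‖v_1‖ = 4.2426, so q_1 = (0.0000, -0.2357, -0.9428, -0.2357).
q_1·v_2 = 0.0000·1 + (-0.2357)·1 + (-0.9428)·4 + (-0.2357)·0 = -4.0069.
u_2 = v_2 + 4.0069·q_1 = (1.0000, 0.0556, 0.2222, -0.9444).
‖u_2‖ = 1.3944, so q_2 = (0.7171, 0.0398, 0.1594, -0.6773).
q_1·v_3 = 0.0000·(-2) + (-0.2357)·(-1) + (-0.9428)·2 + (-0.2357)·(-2) = -1.1785; q_2·v_3 = 0.7171·(-2) + 0.0398·(-1) + 0.1594·2 + (-0.6773)·(-2) = 0.1992.
u_3 = v_3 + 1.1785·q_1 − 0.1992·q_2 = (-2.1429, -1.2857, 0.8571, -2.1429).
‖u_3‖ = 3.4017, so q_3 = (-0.6299, -0.3780, 0.2520, -0.6299).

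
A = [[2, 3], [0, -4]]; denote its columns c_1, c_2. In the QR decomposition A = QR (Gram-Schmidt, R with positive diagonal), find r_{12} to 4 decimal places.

r_{12} = 3.0000

e_1 = c_1/‖c_1‖ = (2, 0)/2.0000 = (1.0000, 0.0000).
r_{12} = e_1·c_2 = 3.0000.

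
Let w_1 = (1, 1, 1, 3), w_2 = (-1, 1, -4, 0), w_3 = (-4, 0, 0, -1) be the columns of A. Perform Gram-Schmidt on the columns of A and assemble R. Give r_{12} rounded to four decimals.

r_{12} = -1.1547

w_1 = (1, 1, 1, 3); ‖w_1‖ = 3.4641, so q_1 = (0.2887, 0.2887, 0.2887, 0.8660).
r_{12} = q_1·w_2 = -1.1547.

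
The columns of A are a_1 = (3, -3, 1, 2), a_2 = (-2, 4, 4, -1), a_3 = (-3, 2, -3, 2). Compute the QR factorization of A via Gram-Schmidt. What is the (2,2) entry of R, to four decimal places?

r_{22} = 5.0862

a_1 = (3, -3, 1, 2); ‖a_1‖ = 4.7958, so e_1 = (0.6255, -0.6255, 0.2085, 0.4170).
e_1·a_2 = 0.6255·(-2) + (-0.6255)·4 + 0.2085·4 + 0.4170·(-1) = -3.3362.
u_2 = a_2 + 3.3362·e_1 = (0.0870, 1.9130, 4.6957, 0.3913).
r_{22} = ‖u_2‖ = 5.0862.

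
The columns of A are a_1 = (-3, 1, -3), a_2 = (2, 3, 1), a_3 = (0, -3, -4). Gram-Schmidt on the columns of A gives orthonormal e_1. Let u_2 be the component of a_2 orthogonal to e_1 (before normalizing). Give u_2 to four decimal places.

u_2 = (1.0526, 3.3158, 0.0526)

e_1 = a_1/‖a_1‖ = (-3, 1, -3)/4.3589 = (-0.6882, 0.2294, -0.6882).
r_{12} = e_1·a_2 = -1.3765.
u_2 = a_2 + 1.3765·e_1 = (1.0526, 3.3158, 0.0526).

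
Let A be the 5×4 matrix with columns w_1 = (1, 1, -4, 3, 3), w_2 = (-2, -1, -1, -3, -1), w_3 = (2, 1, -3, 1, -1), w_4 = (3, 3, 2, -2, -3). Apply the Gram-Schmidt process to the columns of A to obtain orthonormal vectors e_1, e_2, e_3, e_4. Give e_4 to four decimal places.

w_1 = (1, 1, -4, 3, 3); ‖w_1‖ = 6.0000, so e_1 = (0.1667, 0.1667, -0.6667, 0.5000, 0.5000).
e_1·w_2 = 0.1667·(-2) + 0.1667·(-1) + (-0.6667)·(-1) + 0.5000·(-3) + 0.5000·(-1) = -1.8333.
u_2 = w_2 + 1.8333·e_1 = (-1.6944, -0.6944, -2.2222, -2.0833, -0.0833).
‖u_2‖ = 3.5551, so e_2 = (-0.4766, -0.1953, -0.6251, -0.5860, -0.0234).
e_1·w_3 = 0.1667·2 + 0.1667·1 + (-0.6667)·(-3) + 0.5000·1 + 0.5000·(-1) = 2.5000; e_2·w_3 = (-0.4766)·2 + (-0.1953)·1 + (-0.6251)·(-3) + (-0.5860)·1 + (-0.0234)·(-1) = 0.1641.
u_3 = w_3 − 2.5000·e_1 − 0.1641·e_2 = (1.6615, 0.6154, -1.2308, -0.1538, -2.2462).
‖u_3‖ = 3.1182, so e_3 = (0.5329, 0.1974, -0.3947, -0.0493, -0.7203).
e_1·w_4 = 0.1667·3 + 0.1667·3 + (-0.6667)·2 + 0.5000·(-2) + 0.5000·(-3) = -2.8333; e_2·w_4 = (-0.4766)·3 + (-0.1953)·3 + (-0.6251)·2 + (-0.5860)·(-2) + (-0.0234)·(-3) = -2.0237; e_3·w_4 = 0.5329·3 + 0.1974·3 + (-0.3947)·2 + (-0.0493)·(-2) + (-0.7203)·(-3) = 3.6609.
u_4 = w_4 + 2.8333·e_1 + 2.0237·e_2 − 3.6609·e_3 = (0.5570, 2.3544, 0.2911, -1.5886, 1.0063).
‖u_4‖ = 3.0781, so e_4 = (0.1809, 0.7649, 0.0946, -0.5161, 0.3269).

e_4 = (0.1809, 0.7649, 0.0946, -0.5161, 0.3269)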